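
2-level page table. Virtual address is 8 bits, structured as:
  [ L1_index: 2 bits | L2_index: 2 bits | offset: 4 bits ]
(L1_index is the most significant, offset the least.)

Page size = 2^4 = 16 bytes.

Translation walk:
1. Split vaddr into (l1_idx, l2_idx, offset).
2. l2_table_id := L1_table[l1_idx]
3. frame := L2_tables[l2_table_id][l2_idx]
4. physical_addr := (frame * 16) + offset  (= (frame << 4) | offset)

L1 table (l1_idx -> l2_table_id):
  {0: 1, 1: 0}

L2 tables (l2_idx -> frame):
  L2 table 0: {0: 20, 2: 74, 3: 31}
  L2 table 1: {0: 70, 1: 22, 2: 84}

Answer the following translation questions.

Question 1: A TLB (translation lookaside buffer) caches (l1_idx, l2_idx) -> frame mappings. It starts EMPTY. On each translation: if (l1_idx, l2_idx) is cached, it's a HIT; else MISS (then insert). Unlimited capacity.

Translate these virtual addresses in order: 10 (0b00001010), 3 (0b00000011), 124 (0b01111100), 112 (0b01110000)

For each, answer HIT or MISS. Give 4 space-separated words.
vaddr=10: (0,0) not in TLB -> MISS, insert
vaddr=3: (0,0) in TLB -> HIT
vaddr=124: (1,3) not in TLB -> MISS, insert
vaddr=112: (1,3) in TLB -> HIT

Answer: MISS HIT MISS HIT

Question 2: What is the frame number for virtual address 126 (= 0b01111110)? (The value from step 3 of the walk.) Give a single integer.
Answer: 31

Derivation:
vaddr = 126: l1_idx=1, l2_idx=3
L1[1] = 0; L2[0][3] = 31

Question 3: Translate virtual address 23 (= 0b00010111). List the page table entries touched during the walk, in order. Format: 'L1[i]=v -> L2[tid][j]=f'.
vaddr = 23 = 0b00010111
Split: l1_idx=0, l2_idx=1, offset=7

Answer: L1[0]=1 -> L2[1][1]=22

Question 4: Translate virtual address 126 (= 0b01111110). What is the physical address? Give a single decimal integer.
Answer: 510

Derivation:
vaddr = 126 = 0b01111110
Split: l1_idx=1, l2_idx=3, offset=14
L1[1] = 0
L2[0][3] = 31
paddr = 31 * 16 + 14 = 510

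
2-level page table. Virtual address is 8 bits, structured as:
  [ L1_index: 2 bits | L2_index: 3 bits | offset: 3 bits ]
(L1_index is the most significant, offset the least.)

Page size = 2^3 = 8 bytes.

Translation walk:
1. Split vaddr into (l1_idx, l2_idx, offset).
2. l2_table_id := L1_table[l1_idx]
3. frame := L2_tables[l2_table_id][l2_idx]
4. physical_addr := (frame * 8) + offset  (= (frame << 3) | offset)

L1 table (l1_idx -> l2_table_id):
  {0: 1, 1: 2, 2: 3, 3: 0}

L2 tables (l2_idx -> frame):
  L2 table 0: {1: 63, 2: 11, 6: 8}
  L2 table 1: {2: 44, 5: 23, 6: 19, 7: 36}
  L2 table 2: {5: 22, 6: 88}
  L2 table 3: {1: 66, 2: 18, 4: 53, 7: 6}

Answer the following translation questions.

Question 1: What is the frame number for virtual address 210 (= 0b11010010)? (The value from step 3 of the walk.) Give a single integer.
vaddr = 210: l1_idx=3, l2_idx=2
L1[3] = 0; L2[0][2] = 11

Answer: 11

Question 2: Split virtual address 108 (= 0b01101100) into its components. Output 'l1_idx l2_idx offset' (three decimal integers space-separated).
vaddr = 108 = 0b01101100
  top 2 bits -> l1_idx = 1
  next 3 bits -> l2_idx = 5
  bottom 3 bits -> offset = 4

Answer: 1 5 4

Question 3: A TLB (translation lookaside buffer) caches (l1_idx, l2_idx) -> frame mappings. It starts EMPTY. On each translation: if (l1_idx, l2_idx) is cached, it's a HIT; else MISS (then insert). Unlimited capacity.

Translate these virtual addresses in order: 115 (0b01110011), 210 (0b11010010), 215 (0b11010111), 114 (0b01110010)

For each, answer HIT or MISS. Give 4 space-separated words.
vaddr=115: (1,6) not in TLB -> MISS, insert
vaddr=210: (3,2) not in TLB -> MISS, insert
vaddr=215: (3,2) in TLB -> HIT
vaddr=114: (1,6) in TLB -> HIT

Answer: MISS MISS HIT HIT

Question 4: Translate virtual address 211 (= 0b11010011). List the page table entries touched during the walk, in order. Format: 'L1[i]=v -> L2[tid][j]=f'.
Answer: L1[3]=0 -> L2[0][2]=11

Derivation:
vaddr = 211 = 0b11010011
Split: l1_idx=3, l2_idx=2, offset=3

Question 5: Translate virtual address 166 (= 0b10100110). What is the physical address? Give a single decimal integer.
vaddr = 166 = 0b10100110
Split: l1_idx=2, l2_idx=4, offset=6
L1[2] = 3
L2[3][4] = 53
paddr = 53 * 8 + 6 = 430

Answer: 430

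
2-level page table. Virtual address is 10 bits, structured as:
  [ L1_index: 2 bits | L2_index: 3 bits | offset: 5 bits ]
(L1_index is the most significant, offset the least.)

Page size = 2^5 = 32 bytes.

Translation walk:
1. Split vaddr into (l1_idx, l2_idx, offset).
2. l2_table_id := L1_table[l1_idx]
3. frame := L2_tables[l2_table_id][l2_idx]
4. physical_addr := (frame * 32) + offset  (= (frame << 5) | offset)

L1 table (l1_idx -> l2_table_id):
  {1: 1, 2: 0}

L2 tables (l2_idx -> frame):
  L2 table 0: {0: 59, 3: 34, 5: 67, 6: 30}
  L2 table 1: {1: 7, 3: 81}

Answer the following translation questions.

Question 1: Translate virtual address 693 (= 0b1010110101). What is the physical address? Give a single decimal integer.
vaddr = 693 = 0b1010110101
Split: l1_idx=2, l2_idx=5, offset=21
L1[2] = 0
L2[0][5] = 67
paddr = 67 * 32 + 21 = 2165

Answer: 2165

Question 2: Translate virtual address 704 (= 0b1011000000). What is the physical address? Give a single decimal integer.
vaddr = 704 = 0b1011000000
Split: l1_idx=2, l2_idx=6, offset=0
L1[2] = 0
L2[0][6] = 30
paddr = 30 * 32 + 0 = 960

Answer: 960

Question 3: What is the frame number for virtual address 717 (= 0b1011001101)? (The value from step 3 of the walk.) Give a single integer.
Answer: 30

Derivation:
vaddr = 717: l1_idx=2, l2_idx=6
L1[2] = 0; L2[0][6] = 30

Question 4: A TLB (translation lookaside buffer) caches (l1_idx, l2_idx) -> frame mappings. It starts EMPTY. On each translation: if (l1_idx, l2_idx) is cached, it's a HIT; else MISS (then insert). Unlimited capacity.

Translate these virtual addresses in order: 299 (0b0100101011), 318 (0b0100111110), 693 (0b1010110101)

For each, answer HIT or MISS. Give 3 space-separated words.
Answer: MISS HIT MISS

Derivation:
vaddr=299: (1,1) not in TLB -> MISS, insert
vaddr=318: (1,1) in TLB -> HIT
vaddr=693: (2,5) not in TLB -> MISS, insert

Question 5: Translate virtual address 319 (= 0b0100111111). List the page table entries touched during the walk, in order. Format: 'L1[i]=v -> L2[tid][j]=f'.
vaddr = 319 = 0b0100111111
Split: l1_idx=1, l2_idx=1, offset=31

Answer: L1[1]=1 -> L2[1][1]=7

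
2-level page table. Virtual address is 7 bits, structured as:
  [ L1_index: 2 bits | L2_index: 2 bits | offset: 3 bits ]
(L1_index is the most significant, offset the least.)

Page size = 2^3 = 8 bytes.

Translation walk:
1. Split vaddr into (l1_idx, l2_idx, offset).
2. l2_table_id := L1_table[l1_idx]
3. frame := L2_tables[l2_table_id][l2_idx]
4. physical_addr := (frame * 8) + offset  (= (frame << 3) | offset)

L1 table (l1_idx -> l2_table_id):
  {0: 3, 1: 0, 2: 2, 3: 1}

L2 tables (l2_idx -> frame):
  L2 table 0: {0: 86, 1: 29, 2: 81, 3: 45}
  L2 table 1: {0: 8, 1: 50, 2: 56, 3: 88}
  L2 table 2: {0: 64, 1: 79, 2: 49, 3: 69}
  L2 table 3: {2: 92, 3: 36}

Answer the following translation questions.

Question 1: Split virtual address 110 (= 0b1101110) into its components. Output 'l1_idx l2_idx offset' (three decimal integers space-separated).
Answer: 3 1 6

Derivation:
vaddr = 110 = 0b1101110
  top 2 bits -> l1_idx = 3
  next 2 bits -> l2_idx = 1
  bottom 3 bits -> offset = 6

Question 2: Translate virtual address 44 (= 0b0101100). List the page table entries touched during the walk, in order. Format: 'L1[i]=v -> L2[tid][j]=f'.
vaddr = 44 = 0b0101100
Split: l1_idx=1, l2_idx=1, offset=4

Answer: L1[1]=0 -> L2[0][1]=29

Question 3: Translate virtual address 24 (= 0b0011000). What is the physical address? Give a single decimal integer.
Answer: 288

Derivation:
vaddr = 24 = 0b0011000
Split: l1_idx=0, l2_idx=3, offset=0
L1[0] = 3
L2[3][3] = 36
paddr = 36 * 8 + 0 = 288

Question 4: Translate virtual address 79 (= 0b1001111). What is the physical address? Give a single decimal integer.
vaddr = 79 = 0b1001111
Split: l1_idx=2, l2_idx=1, offset=7
L1[2] = 2
L2[2][1] = 79
paddr = 79 * 8 + 7 = 639

Answer: 639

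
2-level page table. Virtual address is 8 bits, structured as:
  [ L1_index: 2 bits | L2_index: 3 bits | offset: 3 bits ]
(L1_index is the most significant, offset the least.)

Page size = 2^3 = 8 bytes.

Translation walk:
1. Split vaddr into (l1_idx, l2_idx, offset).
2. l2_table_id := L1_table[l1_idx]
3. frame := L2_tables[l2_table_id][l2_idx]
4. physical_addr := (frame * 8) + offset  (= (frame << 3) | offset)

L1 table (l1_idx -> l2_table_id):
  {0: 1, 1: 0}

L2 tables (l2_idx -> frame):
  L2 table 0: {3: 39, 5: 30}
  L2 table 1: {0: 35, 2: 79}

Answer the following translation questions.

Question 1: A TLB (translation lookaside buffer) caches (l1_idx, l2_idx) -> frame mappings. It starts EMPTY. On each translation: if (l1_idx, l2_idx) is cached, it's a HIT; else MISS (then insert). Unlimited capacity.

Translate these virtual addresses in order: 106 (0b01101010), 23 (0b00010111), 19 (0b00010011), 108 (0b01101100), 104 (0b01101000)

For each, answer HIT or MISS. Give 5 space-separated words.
Answer: MISS MISS HIT HIT HIT

Derivation:
vaddr=106: (1,5) not in TLB -> MISS, insert
vaddr=23: (0,2) not in TLB -> MISS, insert
vaddr=19: (0,2) in TLB -> HIT
vaddr=108: (1,5) in TLB -> HIT
vaddr=104: (1,5) in TLB -> HIT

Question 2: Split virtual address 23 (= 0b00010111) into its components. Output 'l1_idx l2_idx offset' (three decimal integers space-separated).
vaddr = 23 = 0b00010111
  top 2 bits -> l1_idx = 0
  next 3 bits -> l2_idx = 2
  bottom 3 bits -> offset = 7

Answer: 0 2 7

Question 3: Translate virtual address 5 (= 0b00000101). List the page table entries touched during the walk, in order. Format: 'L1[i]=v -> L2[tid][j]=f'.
vaddr = 5 = 0b00000101
Split: l1_idx=0, l2_idx=0, offset=5

Answer: L1[0]=1 -> L2[1][0]=35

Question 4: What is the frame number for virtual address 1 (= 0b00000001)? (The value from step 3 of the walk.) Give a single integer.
vaddr = 1: l1_idx=0, l2_idx=0
L1[0] = 1; L2[1][0] = 35

Answer: 35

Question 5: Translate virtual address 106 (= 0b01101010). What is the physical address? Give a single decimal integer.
Answer: 242

Derivation:
vaddr = 106 = 0b01101010
Split: l1_idx=1, l2_idx=5, offset=2
L1[1] = 0
L2[0][5] = 30
paddr = 30 * 8 + 2 = 242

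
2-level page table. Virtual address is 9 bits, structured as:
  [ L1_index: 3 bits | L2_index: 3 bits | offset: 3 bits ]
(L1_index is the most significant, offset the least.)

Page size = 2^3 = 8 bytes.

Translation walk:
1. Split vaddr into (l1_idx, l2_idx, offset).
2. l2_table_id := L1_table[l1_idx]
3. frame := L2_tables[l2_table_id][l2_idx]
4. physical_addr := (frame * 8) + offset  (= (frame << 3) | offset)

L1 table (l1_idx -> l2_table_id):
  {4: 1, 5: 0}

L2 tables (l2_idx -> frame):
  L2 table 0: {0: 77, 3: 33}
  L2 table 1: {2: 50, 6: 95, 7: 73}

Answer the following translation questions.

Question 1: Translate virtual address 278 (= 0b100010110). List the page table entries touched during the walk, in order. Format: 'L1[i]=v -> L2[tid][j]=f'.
vaddr = 278 = 0b100010110
Split: l1_idx=4, l2_idx=2, offset=6

Answer: L1[4]=1 -> L2[1][2]=50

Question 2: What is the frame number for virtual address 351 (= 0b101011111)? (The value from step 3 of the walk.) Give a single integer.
vaddr = 351: l1_idx=5, l2_idx=3
L1[5] = 0; L2[0][3] = 33

Answer: 33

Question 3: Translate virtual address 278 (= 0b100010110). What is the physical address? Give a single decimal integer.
vaddr = 278 = 0b100010110
Split: l1_idx=4, l2_idx=2, offset=6
L1[4] = 1
L2[1][2] = 50
paddr = 50 * 8 + 6 = 406

Answer: 406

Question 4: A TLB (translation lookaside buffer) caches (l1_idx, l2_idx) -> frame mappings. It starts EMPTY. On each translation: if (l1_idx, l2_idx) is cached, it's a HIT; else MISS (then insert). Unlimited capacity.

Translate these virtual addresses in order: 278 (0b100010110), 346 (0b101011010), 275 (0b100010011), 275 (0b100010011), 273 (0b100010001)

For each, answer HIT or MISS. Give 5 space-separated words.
vaddr=278: (4,2) not in TLB -> MISS, insert
vaddr=346: (5,3) not in TLB -> MISS, insert
vaddr=275: (4,2) in TLB -> HIT
vaddr=275: (4,2) in TLB -> HIT
vaddr=273: (4,2) in TLB -> HIT

Answer: MISS MISS HIT HIT HIT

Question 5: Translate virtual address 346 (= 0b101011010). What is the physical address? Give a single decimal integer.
vaddr = 346 = 0b101011010
Split: l1_idx=5, l2_idx=3, offset=2
L1[5] = 0
L2[0][3] = 33
paddr = 33 * 8 + 2 = 266

Answer: 266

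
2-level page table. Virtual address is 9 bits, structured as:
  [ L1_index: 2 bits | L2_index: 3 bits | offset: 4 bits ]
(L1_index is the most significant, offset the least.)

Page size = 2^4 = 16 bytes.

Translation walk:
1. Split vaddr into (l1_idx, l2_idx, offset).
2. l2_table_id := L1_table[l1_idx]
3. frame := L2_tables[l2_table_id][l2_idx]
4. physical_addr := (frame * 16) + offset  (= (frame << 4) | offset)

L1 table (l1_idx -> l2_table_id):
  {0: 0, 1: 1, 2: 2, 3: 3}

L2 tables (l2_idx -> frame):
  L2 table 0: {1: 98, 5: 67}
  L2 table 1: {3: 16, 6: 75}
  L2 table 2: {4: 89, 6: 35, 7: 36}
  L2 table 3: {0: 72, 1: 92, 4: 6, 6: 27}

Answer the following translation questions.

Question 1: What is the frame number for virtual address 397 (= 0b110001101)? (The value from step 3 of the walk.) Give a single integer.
Answer: 72

Derivation:
vaddr = 397: l1_idx=3, l2_idx=0
L1[3] = 3; L2[3][0] = 72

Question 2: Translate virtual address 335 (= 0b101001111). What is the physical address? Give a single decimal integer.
vaddr = 335 = 0b101001111
Split: l1_idx=2, l2_idx=4, offset=15
L1[2] = 2
L2[2][4] = 89
paddr = 89 * 16 + 15 = 1439

Answer: 1439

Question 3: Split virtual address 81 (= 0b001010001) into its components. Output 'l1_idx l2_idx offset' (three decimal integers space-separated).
vaddr = 81 = 0b001010001
  top 2 bits -> l1_idx = 0
  next 3 bits -> l2_idx = 5
  bottom 4 bits -> offset = 1

Answer: 0 5 1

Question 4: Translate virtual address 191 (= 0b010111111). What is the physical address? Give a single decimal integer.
Answer: 271

Derivation:
vaddr = 191 = 0b010111111
Split: l1_idx=1, l2_idx=3, offset=15
L1[1] = 1
L2[1][3] = 16
paddr = 16 * 16 + 15 = 271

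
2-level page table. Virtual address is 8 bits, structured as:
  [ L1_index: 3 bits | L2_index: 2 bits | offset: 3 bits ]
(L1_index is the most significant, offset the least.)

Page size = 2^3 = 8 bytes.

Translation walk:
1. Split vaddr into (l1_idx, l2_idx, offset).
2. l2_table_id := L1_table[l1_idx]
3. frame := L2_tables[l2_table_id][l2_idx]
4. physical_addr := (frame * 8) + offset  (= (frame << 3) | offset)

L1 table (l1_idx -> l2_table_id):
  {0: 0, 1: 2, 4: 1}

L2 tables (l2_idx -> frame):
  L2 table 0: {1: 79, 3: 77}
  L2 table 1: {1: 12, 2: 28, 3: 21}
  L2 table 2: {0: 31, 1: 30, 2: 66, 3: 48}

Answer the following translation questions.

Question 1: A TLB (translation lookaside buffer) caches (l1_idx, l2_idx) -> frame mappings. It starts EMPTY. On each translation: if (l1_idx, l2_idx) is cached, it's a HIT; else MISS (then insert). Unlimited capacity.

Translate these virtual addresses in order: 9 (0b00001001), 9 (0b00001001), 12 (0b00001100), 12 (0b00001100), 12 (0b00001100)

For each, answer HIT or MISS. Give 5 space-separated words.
vaddr=9: (0,1) not in TLB -> MISS, insert
vaddr=9: (0,1) in TLB -> HIT
vaddr=12: (0,1) in TLB -> HIT
vaddr=12: (0,1) in TLB -> HIT
vaddr=12: (0,1) in TLB -> HIT

Answer: MISS HIT HIT HIT HIT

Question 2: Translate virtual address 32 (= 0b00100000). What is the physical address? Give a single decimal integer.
Answer: 248

Derivation:
vaddr = 32 = 0b00100000
Split: l1_idx=1, l2_idx=0, offset=0
L1[1] = 2
L2[2][0] = 31
paddr = 31 * 8 + 0 = 248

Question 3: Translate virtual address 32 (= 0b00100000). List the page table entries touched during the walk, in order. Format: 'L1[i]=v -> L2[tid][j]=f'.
vaddr = 32 = 0b00100000
Split: l1_idx=1, l2_idx=0, offset=0

Answer: L1[1]=2 -> L2[2][0]=31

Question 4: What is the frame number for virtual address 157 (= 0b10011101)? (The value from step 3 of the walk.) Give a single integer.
Answer: 21

Derivation:
vaddr = 157: l1_idx=4, l2_idx=3
L1[4] = 1; L2[1][3] = 21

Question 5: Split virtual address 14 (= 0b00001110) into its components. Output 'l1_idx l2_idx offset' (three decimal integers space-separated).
vaddr = 14 = 0b00001110
  top 3 bits -> l1_idx = 0
  next 2 bits -> l2_idx = 1
  bottom 3 bits -> offset = 6

Answer: 0 1 6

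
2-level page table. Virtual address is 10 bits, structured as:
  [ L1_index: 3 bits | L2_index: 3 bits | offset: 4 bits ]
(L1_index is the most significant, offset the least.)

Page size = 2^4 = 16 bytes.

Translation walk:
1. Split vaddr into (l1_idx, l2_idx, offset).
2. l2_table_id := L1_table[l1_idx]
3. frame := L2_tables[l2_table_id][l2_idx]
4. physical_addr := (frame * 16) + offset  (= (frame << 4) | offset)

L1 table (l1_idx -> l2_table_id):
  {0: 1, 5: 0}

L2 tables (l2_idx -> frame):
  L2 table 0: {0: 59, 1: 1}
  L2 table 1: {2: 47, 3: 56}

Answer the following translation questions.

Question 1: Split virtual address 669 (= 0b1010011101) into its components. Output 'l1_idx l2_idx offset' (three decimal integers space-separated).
Answer: 5 1 13

Derivation:
vaddr = 669 = 0b1010011101
  top 3 bits -> l1_idx = 5
  next 3 bits -> l2_idx = 1
  bottom 4 bits -> offset = 13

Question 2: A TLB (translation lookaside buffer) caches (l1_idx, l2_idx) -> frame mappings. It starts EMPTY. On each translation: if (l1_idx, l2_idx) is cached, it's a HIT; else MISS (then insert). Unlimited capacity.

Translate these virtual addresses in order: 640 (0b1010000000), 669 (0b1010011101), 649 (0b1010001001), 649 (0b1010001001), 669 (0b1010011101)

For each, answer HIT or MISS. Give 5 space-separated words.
Answer: MISS MISS HIT HIT HIT

Derivation:
vaddr=640: (5,0) not in TLB -> MISS, insert
vaddr=669: (5,1) not in TLB -> MISS, insert
vaddr=649: (5,0) in TLB -> HIT
vaddr=649: (5,0) in TLB -> HIT
vaddr=669: (5,1) in TLB -> HIT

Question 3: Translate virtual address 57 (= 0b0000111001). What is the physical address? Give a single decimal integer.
Answer: 905

Derivation:
vaddr = 57 = 0b0000111001
Split: l1_idx=0, l2_idx=3, offset=9
L1[0] = 1
L2[1][3] = 56
paddr = 56 * 16 + 9 = 905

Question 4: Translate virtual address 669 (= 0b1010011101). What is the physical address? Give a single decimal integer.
Answer: 29

Derivation:
vaddr = 669 = 0b1010011101
Split: l1_idx=5, l2_idx=1, offset=13
L1[5] = 0
L2[0][1] = 1
paddr = 1 * 16 + 13 = 29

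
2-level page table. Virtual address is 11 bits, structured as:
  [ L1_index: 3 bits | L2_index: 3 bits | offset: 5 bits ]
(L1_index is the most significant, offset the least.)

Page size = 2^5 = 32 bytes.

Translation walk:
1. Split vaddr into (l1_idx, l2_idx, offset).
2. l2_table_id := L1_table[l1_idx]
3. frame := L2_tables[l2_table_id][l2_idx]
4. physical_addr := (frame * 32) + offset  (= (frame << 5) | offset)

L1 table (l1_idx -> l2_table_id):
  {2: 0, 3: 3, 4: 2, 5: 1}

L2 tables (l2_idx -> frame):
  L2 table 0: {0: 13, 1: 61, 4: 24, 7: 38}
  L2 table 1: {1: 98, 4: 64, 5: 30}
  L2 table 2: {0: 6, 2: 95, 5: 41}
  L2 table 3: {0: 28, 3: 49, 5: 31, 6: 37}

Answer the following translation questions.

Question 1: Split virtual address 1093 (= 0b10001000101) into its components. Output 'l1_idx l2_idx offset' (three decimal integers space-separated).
vaddr = 1093 = 0b10001000101
  top 3 bits -> l1_idx = 4
  next 3 bits -> l2_idx = 2
  bottom 5 bits -> offset = 5

Answer: 4 2 5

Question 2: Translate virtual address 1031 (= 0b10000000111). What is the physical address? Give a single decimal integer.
vaddr = 1031 = 0b10000000111
Split: l1_idx=4, l2_idx=0, offset=7
L1[4] = 2
L2[2][0] = 6
paddr = 6 * 32 + 7 = 199

Answer: 199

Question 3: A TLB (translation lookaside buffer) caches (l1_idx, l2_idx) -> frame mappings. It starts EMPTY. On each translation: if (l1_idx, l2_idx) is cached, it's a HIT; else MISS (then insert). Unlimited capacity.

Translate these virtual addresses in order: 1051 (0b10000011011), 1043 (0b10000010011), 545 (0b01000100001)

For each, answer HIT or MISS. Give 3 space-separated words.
vaddr=1051: (4,0) not in TLB -> MISS, insert
vaddr=1043: (4,0) in TLB -> HIT
vaddr=545: (2,1) not in TLB -> MISS, insert

Answer: MISS HIT MISS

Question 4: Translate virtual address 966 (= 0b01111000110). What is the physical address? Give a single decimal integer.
vaddr = 966 = 0b01111000110
Split: l1_idx=3, l2_idx=6, offset=6
L1[3] = 3
L2[3][6] = 37
paddr = 37 * 32 + 6 = 1190

Answer: 1190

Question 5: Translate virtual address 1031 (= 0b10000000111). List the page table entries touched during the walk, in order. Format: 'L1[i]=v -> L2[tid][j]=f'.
Answer: L1[4]=2 -> L2[2][0]=6

Derivation:
vaddr = 1031 = 0b10000000111
Split: l1_idx=4, l2_idx=0, offset=7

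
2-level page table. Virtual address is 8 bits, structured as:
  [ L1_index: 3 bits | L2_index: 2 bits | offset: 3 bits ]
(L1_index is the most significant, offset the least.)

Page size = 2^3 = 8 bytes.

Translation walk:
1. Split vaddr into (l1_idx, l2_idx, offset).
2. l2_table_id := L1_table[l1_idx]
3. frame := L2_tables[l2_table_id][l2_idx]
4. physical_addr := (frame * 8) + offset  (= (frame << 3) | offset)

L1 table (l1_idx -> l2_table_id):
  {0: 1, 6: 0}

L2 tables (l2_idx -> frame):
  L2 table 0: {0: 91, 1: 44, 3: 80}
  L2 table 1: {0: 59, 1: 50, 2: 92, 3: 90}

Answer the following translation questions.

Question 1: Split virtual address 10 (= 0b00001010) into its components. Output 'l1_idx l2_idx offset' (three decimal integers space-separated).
vaddr = 10 = 0b00001010
  top 3 bits -> l1_idx = 0
  next 2 bits -> l2_idx = 1
  bottom 3 bits -> offset = 2

Answer: 0 1 2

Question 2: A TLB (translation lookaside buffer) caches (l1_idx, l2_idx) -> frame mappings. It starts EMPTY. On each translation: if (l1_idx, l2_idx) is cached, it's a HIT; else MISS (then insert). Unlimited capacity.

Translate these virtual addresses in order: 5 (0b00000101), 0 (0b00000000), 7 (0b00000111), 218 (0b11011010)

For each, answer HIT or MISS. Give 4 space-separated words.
Answer: MISS HIT HIT MISS

Derivation:
vaddr=5: (0,0) not in TLB -> MISS, insert
vaddr=0: (0,0) in TLB -> HIT
vaddr=7: (0,0) in TLB -> HIT
vaddr=218: (6,3) not in TLB -> MISS, insert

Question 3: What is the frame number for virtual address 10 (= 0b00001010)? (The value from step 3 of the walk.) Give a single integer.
vaddr = 10: l1_idx=0, l2_idx=1
L1[0] = 1; L2[1][1] = 50

Answer: 50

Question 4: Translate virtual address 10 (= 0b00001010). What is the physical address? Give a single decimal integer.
Answer: 402

Derivation:
vaddr = 10 = 0b00001010
Split: l1_idx=0, l2_idx=1, offset=2
L1[0] = 1
L2[1][1] = 50
paddr = 50 * 8 + 2 = 402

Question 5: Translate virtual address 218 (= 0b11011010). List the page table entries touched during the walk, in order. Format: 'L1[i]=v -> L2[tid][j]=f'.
vaddr = 218 = 0b11011010
Split: l1_idx=6, l2_idx=3, offset=2

Answer: L1[6]=0 -> L2[0][3]=80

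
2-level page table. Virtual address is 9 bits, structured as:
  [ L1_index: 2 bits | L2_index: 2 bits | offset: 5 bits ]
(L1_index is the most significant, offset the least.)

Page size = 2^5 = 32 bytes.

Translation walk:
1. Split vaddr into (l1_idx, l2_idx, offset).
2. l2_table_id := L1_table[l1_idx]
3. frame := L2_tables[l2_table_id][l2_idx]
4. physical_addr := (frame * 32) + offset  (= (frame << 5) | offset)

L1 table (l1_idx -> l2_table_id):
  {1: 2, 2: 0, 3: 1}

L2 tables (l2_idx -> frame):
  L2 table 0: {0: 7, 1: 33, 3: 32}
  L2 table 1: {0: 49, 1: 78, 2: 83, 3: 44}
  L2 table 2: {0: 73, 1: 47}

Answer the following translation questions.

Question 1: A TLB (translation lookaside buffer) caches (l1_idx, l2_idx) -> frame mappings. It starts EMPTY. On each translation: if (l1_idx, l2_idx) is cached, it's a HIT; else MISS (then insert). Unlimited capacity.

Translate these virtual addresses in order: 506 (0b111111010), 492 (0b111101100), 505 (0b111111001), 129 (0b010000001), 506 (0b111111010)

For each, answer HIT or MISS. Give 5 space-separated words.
vaddr=506: (3,3) not in TLB -> MISS, insert
vaddr=492: (3,3) in TLB -> HIT
vaddr=505: (3,3) in TLB -> HIT
vaddr=129: (1,0) not in TLB -> MISS, insert
vaddr=506: (3,3) in TLB -> HIT

Answer: MISS HIT HIT MISS HIT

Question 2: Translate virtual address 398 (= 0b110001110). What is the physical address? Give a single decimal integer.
Answer: 1582

Derivation:
vaddr = 398 = 0b110001110
Split: l1_idx=3, l2_idx=0, offset=14
L1[3] = 1
L2[1][0] = 49
paddr = 49 * 32 + 14 = 1582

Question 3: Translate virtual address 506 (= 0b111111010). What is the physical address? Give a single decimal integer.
Answer: 1434

Derivation:
vaddr = 506 = 0b111111010
Split: l1_idx=3, l2_idx=3, offset=26
L1[3] = 1
L2[1][3] = 44
paddr = 44 * 32 + 26 = 1434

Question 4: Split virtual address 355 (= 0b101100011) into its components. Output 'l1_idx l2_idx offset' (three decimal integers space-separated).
vaddr = 355 = 0b101100011
  top 2 bits -> l1_idx = 2
  next 2 bits -> l2_idx = 3
  bottom 5 bits -> offset = 3

Answer: 2 3 3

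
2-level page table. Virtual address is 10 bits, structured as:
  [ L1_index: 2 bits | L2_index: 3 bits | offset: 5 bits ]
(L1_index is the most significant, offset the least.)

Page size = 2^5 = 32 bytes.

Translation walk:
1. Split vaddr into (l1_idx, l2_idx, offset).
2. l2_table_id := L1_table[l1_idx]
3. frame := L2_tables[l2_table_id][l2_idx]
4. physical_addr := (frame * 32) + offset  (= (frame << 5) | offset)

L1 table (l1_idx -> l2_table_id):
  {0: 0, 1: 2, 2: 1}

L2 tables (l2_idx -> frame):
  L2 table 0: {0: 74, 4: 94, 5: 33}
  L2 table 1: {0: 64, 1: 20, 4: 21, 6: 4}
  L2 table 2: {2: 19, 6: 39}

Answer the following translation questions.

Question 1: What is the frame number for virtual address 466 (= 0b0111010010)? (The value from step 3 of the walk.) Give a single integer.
vaddr = 466: l1_idx=1, l2_idx=6
L1[1] = 2; L2[2][6] = 39

Answer: 39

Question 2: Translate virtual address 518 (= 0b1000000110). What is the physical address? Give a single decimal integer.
vaddr = 518 = 0b1000000110
Split: l1_idx=2, l2_idx=0, offset=6
L1[2] = 1
L2[1][0] = 64
paddr = 64 * 32 + 6 = 2054

Answer: 2054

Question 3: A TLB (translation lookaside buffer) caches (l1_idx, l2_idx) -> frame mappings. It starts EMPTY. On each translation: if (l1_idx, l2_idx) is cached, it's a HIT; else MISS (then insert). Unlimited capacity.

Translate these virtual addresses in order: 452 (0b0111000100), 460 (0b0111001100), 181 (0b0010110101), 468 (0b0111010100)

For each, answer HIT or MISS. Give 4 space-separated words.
vaddr=452: (1,6) not in TLB -> MISS, insert
vaddr=460: (1,6) in TLB -> HIT
vaddr=181: (0,5) not in TLB -> MISS, insert
vaddr=468: (1,6) in TLB -> HIT

Answer: MISS HIT MISS HIT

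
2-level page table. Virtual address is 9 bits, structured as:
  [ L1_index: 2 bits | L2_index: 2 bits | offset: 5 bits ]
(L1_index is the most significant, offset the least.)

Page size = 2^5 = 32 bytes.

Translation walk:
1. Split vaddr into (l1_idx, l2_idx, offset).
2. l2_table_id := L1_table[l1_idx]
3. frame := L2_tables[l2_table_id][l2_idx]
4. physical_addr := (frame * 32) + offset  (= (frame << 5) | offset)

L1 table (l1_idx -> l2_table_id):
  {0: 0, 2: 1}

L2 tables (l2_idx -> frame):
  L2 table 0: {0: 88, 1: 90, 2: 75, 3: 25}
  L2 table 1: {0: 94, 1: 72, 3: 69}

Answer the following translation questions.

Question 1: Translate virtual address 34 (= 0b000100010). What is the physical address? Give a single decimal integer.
vaddr = 34 = 0b000100010
Split: l1_idx=0, l2_idx=1, offset=2
L1[0] = 0
L2[0][1] = 90
paddr = 90 * 32 + 2 = 2882

Answer: 2882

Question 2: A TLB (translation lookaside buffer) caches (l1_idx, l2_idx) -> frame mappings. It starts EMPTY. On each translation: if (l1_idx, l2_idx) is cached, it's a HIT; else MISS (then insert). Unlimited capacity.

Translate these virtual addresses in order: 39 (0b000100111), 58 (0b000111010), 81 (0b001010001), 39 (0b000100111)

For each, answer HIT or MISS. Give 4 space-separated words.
vaddr=39: (0,1) not in TLB -> MISS, insert
vaddr=58: (0,1) in TLB -> HIT
vaddr=81: (0,2) not in TLB -> MISS, insert
vaddr=39: (0,1) in TLB -> HIT

Answer: MISS HIT MISS HIT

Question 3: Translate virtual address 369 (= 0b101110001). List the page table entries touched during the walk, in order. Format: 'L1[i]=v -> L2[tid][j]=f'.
Answer: L1[2]=1 -> L2[1][3]=69

Derivation:
vaddr = 369 = 0b101110001
Split: l1_idx=2, l2_idx=3, offset=17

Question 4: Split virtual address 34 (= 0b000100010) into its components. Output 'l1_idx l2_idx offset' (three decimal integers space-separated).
Answer: 0 1 2

Derivation:
vaddr = 34 = 0b000100010
  top 2 bits -> l1_idx = 0
  next 2 bits -> l2_idx = 1
  bottom 5 bits -> offset = 2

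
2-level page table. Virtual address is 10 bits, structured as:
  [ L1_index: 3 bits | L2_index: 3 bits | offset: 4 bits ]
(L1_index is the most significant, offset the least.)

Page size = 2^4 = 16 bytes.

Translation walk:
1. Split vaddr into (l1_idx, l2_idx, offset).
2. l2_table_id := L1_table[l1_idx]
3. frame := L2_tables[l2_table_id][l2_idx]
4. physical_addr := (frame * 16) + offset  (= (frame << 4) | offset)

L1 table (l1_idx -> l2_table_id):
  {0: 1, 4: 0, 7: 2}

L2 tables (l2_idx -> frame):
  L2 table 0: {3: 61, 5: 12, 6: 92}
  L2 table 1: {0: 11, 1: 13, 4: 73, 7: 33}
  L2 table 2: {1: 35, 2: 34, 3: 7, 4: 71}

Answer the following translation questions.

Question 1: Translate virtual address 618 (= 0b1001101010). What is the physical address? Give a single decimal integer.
Answer: 1482

Derivation:
vaddr = 618 = 0b1001101010
Split: l1_idx=4, l2_idx=6, offset=10
L1[4] = 0
L2[0][6] = 92
paddr = 92 * 16 + 10 = 1482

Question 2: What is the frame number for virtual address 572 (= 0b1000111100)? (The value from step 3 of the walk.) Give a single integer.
Answer: 61

Derivation:
vaddr = 572: l1_idx=4, l2_idx=3
L1[4] = 0; L2[0][3] = 61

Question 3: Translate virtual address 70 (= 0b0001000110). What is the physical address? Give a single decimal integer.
Answer: 1174

Derivation:
vaddr = 70 = 0b0001000110
Split: l1_idx=0, l2_idx=4, offset=6
L1[0] = 1
L2[1][4] = 73
paddr = 73 * 16 + 6 = 1174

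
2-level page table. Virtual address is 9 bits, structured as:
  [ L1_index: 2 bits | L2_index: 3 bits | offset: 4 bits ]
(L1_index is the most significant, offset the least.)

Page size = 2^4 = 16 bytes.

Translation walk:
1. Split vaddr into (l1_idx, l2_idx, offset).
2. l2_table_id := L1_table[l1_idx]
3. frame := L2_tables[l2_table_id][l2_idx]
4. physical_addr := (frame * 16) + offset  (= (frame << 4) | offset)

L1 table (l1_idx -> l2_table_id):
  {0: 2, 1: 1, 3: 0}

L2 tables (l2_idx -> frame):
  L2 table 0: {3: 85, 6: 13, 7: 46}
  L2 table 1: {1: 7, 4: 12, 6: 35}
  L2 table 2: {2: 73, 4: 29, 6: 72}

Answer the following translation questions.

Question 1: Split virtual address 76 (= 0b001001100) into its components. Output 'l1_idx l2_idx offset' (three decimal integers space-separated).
Answer: 0 4 12

Derivation:
vaddr = 76 = 0b001001100
  top 2 bits -> l1_idx = 0
  next 3 bits -> l2_idx = 4
  bottom 4 bits -> offset = 12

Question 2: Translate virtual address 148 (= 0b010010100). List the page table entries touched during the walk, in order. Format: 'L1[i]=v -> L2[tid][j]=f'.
vaddr = 148 = 0b010010100
Split: l1_idx=1, l2_idx=1, offset=4

Answer: L1[1]=1 -> L2[1][1]=7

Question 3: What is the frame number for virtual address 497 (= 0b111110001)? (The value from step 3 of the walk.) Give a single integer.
vaddr = 497: l1_idx=3, l2_idx=7
L1[3] = 0; L2[0][7] = 46

Answer: 46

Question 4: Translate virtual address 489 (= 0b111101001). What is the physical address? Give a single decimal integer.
Answer: 217

Derivation:
vaddr = 489 = 0b111101001
Split: l1_idx=3, l2_idx=6, offset=9
L1[3] = 0
L2[0][6] = 13
paddr = 13 * 16 + 9 = 217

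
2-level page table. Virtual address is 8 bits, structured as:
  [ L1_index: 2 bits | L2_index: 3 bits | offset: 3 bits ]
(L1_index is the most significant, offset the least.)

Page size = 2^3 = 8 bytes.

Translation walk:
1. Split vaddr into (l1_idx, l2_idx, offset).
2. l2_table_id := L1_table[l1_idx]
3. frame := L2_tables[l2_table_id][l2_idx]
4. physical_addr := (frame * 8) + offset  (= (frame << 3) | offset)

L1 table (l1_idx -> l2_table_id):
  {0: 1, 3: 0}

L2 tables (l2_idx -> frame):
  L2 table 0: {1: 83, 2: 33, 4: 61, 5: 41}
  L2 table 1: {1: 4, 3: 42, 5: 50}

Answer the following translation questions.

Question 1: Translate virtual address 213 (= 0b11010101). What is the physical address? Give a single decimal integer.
Answer: 269

Derivation:
vaddr = 213 = 0b11010101
Split: l1_idx=3, l2_idx=2, offset=5
L1[3] = 0
L2[0][2] = 33
paddr = 33 * 8 + 5 = 269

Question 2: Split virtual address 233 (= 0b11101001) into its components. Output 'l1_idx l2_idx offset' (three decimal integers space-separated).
Answer: 3 5 1

Derivation:
vaddr = 233 = 0b11101001
  top 2 bits -> l1_idx = 3
  next 3 bits -> l2_idx = 5
  bottom 3 bits -> offset = 1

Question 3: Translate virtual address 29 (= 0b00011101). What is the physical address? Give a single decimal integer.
vaddr = 29 = 0b00011101
Split: l1_idx=0, l2_idx=3, offset=5
L1[0] = 1
L2[1][3] = 42
paddr = 42 * 8 + 5 = 341

Answer: 341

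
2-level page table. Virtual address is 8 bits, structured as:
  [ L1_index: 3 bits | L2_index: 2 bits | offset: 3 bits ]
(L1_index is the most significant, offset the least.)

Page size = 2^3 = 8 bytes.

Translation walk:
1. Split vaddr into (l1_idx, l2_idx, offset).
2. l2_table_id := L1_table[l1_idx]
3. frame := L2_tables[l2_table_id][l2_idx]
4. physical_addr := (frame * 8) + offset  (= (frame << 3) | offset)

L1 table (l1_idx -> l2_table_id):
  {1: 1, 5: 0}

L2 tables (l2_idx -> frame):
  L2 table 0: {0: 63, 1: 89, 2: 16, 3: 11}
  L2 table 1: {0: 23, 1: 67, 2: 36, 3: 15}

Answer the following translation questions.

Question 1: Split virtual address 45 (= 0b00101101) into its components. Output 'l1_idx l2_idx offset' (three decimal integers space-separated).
Answer: 1 1 5

Derivation:
vaddr = 45 = 0b00101101
  top 3 bits -> l1_idx = 1
  next 2 bits -> l2_idx = 1
  bottom 3 bits -> offset = 5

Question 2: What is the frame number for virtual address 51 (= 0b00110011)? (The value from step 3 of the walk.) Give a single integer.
Answer: 36

Derivation:
vaddr = 51: l1_idx=1, l2_idx=2
L1[1] = 1; L2[1][2] = 36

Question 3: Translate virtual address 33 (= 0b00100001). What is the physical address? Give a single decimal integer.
Answer: 185

Derivation:
vaddr = 33 = 0b00100001
Split: l1_idx=1, l2_idx=0, offset=1
L1[1] = 1
L2[1][0] = 23
paddr = 23 * 8 + 1 = 185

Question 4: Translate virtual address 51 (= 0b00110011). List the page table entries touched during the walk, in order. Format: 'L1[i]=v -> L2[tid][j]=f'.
vaddr = 51 = 0b00110011
Split: l1_idx=1, l2_idx=2, offset=3

Answer: L1[1]=1 -> L2[1][2]=36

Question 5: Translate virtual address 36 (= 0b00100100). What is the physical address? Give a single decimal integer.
Answer: 188

Derivation:
vaddr = 36 = 0b00100100
Split: l1_idx=1, l2_idx=0, offset=4
L1[1] = 1
L2[1][0] = 23
paddr = 23 * 8 + 4 = 188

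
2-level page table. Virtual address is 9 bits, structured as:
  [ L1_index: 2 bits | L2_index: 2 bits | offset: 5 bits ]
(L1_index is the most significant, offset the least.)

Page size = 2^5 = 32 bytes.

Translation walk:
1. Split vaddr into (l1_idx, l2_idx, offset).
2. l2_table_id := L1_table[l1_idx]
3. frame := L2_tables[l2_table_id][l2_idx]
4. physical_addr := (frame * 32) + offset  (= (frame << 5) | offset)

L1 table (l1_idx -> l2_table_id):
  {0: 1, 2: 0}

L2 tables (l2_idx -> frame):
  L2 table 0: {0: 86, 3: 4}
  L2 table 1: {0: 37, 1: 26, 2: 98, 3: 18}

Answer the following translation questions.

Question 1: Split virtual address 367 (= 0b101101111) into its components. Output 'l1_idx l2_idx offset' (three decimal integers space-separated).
Answer: 2 3 15

Derivation:
vaddr = 367 = 0b101101111
  top 2 bits -> l1_idx = 2
  next 2 bits -> l2_idx = 3
  bottom 5 bits -> offset = 15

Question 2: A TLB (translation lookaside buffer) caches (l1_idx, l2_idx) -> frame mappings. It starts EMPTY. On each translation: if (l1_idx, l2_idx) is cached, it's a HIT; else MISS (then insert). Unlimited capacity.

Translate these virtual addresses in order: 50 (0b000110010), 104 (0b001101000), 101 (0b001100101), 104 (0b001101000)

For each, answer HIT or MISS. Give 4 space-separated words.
vaddr=50: (0,1) not in TLB -> MISS, insert
vaddr=104: (0,3) not in TLB -> MISS, insert
vaddr=101: (0,3) in TLB -> HIT
vaddr=104: (0,3) in TLB -> HIT

Answer: MISS MISS HIT HIT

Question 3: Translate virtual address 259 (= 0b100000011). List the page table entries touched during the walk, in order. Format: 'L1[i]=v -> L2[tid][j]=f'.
Answer: L1[2]=0 -> L2[0][0]=86

Derivation:
vaddr = 259 = 0b100000011
Split: l1_idx=2, l2_idx=0, offset=3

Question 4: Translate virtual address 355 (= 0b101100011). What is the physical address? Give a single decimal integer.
vaddr = 355 = 0b101100011
Split: l1_idx=2, l2_idx=3, offset=3
L1[2] = 0
L2[0][3] = 4
paddr = 4 * 32 + 3 = 131

Answer: 131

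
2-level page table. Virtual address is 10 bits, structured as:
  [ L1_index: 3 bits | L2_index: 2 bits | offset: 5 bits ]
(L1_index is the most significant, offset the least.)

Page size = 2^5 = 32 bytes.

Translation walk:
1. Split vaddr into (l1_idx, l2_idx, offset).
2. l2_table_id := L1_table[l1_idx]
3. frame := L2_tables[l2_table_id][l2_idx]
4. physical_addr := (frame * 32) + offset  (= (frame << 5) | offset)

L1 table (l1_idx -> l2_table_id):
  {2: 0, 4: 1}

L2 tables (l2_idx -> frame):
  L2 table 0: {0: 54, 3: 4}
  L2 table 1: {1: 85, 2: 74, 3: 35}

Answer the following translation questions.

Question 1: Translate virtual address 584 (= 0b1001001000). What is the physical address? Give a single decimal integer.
Answer: 2376

Derivation:
vaddr = 584 = 0b1001001000
Split: l1_idx=4, l2_idx=2, offset=8
L1[4] = 1
L2[1][2] = 74
paddr = 74 * 32 + 8 = 2376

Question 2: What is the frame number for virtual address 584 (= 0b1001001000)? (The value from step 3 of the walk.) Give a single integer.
Answer: 74

Derivation:
vaddr = 584: l1_idx=4, l2_idx=2
L1[4] = 1; L2[1][2] = 74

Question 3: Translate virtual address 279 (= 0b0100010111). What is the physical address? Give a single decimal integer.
vaddr = 279 = 0b0100010111
Split: l1_idx=2, l2_idx=0, offset=23
L1[2] = 0
L2[0][0] = 54
paddr = 54 * 32 + 23 = 1751

Answer: 1751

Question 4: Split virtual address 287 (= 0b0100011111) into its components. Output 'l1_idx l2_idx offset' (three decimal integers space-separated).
Answer: 2 0 31

Derivation:
vaddr = 287 = 0b0100011111
  top 3 bits -> l1_idx = 2
  next 2 bits -> l2_idx = 0
  bottom 5 bits -> offset = 31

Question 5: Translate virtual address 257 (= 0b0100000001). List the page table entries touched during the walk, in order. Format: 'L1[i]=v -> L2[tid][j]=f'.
Answer: L1[2]=0 -> L2[0][0]=54

Derivation:
vaddr = 257 = 0b0100000001
Split: l1_idx=2, l2_idx=0, offset=1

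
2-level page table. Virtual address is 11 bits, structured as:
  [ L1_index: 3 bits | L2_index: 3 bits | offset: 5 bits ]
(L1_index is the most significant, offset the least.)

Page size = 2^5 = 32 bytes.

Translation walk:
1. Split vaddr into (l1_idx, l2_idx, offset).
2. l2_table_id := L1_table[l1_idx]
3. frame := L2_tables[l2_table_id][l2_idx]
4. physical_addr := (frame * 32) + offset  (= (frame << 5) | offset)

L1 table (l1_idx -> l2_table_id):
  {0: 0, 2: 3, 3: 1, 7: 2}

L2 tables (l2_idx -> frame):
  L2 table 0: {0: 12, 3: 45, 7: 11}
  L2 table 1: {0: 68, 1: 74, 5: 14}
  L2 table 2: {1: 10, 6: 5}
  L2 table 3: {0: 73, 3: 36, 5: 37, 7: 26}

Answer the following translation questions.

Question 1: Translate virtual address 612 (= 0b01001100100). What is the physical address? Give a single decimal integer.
Answer: 1156

Derivation:
vaddr = 612 = 0b01001100100
Split: l1_idx=2, l2_idx=3, offset=4
L1[2] = 3
L2[3][3] = 36
paddr = 36 * 32 + 4 = 1156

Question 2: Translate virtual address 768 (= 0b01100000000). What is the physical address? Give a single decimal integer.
vaddr = 768 = 0b01100000000
Split: l1_idx=3, l2_idx=0, offset=0
L1[3] = 1
L2[1][0] = 68
paddr = 68 * 32 + 0 = 2176

Answer: 2176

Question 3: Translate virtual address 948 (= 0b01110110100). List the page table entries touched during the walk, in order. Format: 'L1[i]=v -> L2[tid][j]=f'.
Answer: L1[3]=1 -> L2[1][5]=14

Derivation:
vaddr = 948 = 0b01110110100
Split: l1_idx=3, l2_idx=5, offset=20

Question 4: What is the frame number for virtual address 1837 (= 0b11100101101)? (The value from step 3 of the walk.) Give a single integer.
vaddr = 1837: l1_idx=7, l2_idx=1
L1[7] = 2; L2[2][1] = 10

Answer: 10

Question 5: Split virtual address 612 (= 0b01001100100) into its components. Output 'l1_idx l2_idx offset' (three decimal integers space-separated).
vaddr = 612 = 0b01001100100
  top 3 bits -> l1_idx = 2
  next 3 bits -> l2_idx = 3
  bottom 5 bits -> offset = 4

Answer: 2 3 4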